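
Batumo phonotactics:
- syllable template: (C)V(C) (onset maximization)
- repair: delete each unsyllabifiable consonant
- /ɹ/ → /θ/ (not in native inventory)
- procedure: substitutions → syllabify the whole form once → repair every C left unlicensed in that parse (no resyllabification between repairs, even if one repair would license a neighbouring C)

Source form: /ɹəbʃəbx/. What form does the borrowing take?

Substitution: /ɹ/ → /θ/, giving /θəbʃəbx/.
Under (C)V(C), the unsyllabifiable consonants are /x/ (at most one coda consonant is licensed; onsets are limited to one consonant).
Deleting the stranded consonants removes /x/.

θəbʃəb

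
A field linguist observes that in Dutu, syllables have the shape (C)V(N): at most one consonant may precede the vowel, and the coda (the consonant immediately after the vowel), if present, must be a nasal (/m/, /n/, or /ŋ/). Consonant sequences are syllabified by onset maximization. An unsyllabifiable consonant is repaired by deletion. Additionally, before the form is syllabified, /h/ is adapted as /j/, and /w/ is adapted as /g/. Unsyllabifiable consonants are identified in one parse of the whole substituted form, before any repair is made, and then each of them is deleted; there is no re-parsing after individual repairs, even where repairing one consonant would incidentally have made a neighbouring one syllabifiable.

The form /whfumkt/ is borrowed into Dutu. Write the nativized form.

fum

Substitution: /w/ → /g/, /h/ → /j/, giving /gjfumkt/.
Syllabifying with onset maximization leaves /g/, /j/, /k/, /t/ stranded (only a nasal (/m/, /n/, or /ŋ/) is licensed in coda position; onsets are limited to one consonant).
Deletion applies to /g/, /j/, /k/, /t/.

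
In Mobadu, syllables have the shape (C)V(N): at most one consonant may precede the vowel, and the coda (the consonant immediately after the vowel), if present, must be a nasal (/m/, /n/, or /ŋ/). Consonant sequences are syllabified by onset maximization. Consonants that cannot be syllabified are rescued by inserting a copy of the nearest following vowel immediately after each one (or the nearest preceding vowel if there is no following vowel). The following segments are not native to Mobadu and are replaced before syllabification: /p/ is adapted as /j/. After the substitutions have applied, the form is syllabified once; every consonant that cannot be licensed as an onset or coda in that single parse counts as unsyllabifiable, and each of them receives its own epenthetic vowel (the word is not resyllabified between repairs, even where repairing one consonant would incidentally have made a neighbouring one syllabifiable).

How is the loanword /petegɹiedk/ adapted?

Substitution: /p/ → /j/, giving /jetegɹiedk/.
The consonants /g/, /d/, /k/ cannot be parsed into a legal (C)V(N) syllable (only a nasal (/m/, /n/, or /ŋ/) is licensed in coda position; onsets are limited to one consonant).
Inserting the epenthetic vowel yields /g/ → /gi/, /d/ → /de/, /k/ → /ke/.

jetegiɹiedeke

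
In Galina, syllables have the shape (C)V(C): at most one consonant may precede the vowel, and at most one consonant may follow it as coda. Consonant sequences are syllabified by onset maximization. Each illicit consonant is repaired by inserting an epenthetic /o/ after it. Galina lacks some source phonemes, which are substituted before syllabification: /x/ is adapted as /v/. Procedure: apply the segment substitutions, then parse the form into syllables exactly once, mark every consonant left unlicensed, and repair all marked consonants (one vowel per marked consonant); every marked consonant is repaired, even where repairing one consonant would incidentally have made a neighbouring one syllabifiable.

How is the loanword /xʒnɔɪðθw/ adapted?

Substitution: /x/ → /v/, giving /vʒnɔɪðθw/.
The consonants /v/, /ʒ/, /θ/, /w/ cannot be parsed into a legal (C)V(C) syllable (at most one coda consonant is licensed; onsets are limited to one consonant).
Each unlicensed consonant becomes the onset of a new syllable: /v/ → /vo/, /ʒ/ → /ʒo/, /θ/ → /θo/, /w/ → /wo/.

voʒonɔɪðθowo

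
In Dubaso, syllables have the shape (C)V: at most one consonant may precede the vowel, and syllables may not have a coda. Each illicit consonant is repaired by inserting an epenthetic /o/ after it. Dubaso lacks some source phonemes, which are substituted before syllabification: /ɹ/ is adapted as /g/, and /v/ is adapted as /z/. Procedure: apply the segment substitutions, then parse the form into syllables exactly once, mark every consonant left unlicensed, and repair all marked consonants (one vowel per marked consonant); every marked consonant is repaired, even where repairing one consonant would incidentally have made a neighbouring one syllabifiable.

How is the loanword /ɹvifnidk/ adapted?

gozifonidoko

Substitution: /ɹ/ → /g/, /v/ → /z/, giving /gzifnidk/.
Under (C)V, the unsyllabifiable consonants are /g/, /f/, /d/, /k/ (no codas are permitted; onsets are limited to one consonant).
Each unlicensed consonant becomes the onset of a new syllable: /g/ → /go/, /f/ → /fo/, /d/ → /do/, /k/ → /ko/.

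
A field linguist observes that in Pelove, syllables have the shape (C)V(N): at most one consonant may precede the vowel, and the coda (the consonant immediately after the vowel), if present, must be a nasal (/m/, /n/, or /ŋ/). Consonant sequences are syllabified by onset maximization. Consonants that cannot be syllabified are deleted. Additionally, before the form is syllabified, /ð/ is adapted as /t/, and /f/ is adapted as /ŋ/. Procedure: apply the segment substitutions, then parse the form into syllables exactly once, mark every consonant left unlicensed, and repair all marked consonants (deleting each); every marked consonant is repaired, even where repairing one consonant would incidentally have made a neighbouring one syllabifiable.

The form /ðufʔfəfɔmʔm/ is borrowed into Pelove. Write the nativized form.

Substitution: /ð/ → /t/, /f/ → /ŋ/, giving /tuŋʔŋəŋɔmʔm/.
The consonants /ʔ/, /ʔ/, /m/ cannot be parsed into a legal (C)V(N) syllable (only a nasal (/m/, /n/, or /ŋ/) is licensed in coda position; onsets are limited to one consonant).
Deleting the stranded consonants removes /ʔ/, /ʔ/, /m/.

tuŋŋəŋɔm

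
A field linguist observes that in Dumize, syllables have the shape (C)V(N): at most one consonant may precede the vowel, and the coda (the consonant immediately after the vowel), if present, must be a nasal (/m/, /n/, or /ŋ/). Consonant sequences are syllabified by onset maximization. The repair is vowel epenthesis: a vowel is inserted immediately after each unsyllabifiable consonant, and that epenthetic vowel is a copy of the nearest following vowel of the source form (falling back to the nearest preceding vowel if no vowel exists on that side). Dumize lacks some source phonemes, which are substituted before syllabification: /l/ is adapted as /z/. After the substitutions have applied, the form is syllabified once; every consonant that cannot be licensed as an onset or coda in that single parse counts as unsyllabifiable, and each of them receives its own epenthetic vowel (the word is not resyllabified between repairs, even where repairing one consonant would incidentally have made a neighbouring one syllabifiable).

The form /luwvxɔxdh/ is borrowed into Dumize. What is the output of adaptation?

Substitution: /l/ → /z/, giving /zuwvxɔxdh/.
Syllabifying with onset maximization leaves /w/, /v/, /x/, /d/, /h/ stranded (only a nasal (/m/, /n/, or /ŋ/) is licensed in coda position; onsets are limited to one consonant).
Epenthesis after each stranded consonant: /w/ → /wɔ/, /v/ → /vɔ/, /x/ → /xɔ/, /d/ → /dɔ/, /h/ → /hɔ/.

zuwɔvɔxɔxɔdɔhɔ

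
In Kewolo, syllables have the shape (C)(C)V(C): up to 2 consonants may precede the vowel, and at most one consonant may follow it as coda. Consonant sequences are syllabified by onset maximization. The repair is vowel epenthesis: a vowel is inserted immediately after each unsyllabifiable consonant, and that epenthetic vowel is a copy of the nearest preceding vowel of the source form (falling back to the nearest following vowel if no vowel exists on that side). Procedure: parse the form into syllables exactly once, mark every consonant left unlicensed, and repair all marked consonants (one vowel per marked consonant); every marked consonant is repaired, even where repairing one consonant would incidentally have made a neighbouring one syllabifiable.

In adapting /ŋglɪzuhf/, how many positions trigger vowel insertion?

2

The unsyllabifiable consonants are /ŋ/, /f/; each receives one epenthetic vowel.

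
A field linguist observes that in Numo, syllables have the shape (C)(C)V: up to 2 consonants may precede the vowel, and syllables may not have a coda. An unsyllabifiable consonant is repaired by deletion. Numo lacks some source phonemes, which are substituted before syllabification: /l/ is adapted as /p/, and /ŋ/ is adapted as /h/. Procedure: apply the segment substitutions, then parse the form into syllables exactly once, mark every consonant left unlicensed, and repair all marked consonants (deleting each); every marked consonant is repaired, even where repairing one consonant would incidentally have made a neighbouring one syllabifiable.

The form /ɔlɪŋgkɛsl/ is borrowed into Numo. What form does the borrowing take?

Substitution: /l/ → /p/, /ŋ/ → /h/, giving /ɔpɪhgkɛsp/.
Under (C)(C)V, the unsyllabifiable consonants are /h/, /s/, /p/ (no codas are permitted; onsets may contain at most 2 consonants).
Deletion applies to /h/, /s/, /p/.

ɔpɪgkɛ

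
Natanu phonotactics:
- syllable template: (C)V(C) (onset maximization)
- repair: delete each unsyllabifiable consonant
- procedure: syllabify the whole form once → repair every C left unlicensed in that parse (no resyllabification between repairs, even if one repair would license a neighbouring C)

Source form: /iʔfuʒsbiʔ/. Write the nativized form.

iʔfuʒbiʔ

Under (C)V(C), the unsyllabifiable consonants are /s/ (at most one coda consonant is licensed; onsets are limited to one consonant).
Each unlicensed consonant is deleted: /s/.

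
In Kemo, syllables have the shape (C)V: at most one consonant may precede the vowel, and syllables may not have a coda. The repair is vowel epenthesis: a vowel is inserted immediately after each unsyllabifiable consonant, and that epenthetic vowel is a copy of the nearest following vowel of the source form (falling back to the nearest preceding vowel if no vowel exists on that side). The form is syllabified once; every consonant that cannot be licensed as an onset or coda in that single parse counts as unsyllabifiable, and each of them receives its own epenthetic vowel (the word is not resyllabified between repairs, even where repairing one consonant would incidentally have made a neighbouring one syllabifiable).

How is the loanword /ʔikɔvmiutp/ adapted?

Syllabifying with onset maximization leaves /v/, /t/, /p/ stranded (no codas are permitted; onsets are limited to one consonant).
Each unlicensed consonant becomes the onset of a new syllable: /v/ → /vi/, /t/ → /tu/, /p/ → /pu/.

ʔikɔvimiutupu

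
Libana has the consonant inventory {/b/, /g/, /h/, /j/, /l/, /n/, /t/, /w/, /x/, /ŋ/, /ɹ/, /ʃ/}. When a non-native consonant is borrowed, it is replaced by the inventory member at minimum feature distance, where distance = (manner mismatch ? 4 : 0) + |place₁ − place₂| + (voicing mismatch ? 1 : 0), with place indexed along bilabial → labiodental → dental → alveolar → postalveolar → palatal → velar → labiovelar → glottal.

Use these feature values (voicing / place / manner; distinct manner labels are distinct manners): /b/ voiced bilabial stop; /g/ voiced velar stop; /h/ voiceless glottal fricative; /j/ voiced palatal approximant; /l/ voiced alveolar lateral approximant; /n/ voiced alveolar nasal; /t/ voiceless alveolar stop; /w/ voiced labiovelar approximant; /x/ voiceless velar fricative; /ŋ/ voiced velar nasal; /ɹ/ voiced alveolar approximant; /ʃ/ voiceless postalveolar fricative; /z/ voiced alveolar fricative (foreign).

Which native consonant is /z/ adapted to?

/ʃ/ is closest: same manner (fricative), place distance 1 (alveolar→postalveolar), voicing differs (+1); total 2. Next closest is /l/ at distance 4.

ʃ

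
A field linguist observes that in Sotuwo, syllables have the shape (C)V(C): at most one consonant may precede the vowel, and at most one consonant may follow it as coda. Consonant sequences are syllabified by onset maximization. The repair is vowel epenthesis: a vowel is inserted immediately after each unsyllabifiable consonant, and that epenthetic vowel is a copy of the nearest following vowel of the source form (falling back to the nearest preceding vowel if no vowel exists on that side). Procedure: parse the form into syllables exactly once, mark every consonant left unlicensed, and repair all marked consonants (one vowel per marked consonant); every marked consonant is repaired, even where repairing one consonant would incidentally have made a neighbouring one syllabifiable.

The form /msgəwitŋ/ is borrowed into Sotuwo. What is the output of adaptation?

Under (C)V(C), the unsyllabifiable consonants are /m/, /s/, /ŋ/ (at most one coda consonant is licensed; onsets are limited to one consonant).
Epenthesis after each stranded consonant: /m/ → /mə/, /s/ → /sə/, /ŋ/ → /ŋi/.

məsəgəwitŋi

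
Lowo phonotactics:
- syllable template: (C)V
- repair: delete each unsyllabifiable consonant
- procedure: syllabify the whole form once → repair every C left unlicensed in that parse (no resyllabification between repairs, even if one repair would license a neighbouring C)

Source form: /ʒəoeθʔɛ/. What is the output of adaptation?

ʒəoeʔɛ

Syllabifying with onset maximization leaves /θ/ stranded (no codas are permitted; onsets are limited to one consonant).
Deleting the stranded consonants removes /θ/.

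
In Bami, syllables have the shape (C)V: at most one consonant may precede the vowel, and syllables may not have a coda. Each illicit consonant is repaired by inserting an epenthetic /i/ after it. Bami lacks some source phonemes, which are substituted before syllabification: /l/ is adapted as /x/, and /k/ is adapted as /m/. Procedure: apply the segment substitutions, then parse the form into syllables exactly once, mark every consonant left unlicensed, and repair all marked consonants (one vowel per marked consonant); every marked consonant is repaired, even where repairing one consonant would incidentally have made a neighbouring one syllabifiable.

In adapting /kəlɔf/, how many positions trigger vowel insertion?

1

After substitution the input is /məxɔf/.
The unsyllabifiable consonants are /f/; each receives one epenthetic vowel.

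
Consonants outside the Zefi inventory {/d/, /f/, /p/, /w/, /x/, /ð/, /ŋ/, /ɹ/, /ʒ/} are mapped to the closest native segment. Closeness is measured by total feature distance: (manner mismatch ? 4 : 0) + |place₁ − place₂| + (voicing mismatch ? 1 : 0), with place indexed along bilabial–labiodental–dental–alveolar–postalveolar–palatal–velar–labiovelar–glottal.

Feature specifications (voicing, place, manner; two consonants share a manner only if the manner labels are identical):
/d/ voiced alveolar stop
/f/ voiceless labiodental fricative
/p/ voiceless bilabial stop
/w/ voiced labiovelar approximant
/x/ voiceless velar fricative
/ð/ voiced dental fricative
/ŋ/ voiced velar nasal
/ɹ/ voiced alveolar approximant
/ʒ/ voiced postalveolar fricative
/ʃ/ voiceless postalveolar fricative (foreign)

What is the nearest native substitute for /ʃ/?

ʒ

/ʒ/ is closest: same manner (fricative), place distance 0 (postalveolar→postalveolar), voicing differs (+1); total 1. Next closest is /x/ at distance 2.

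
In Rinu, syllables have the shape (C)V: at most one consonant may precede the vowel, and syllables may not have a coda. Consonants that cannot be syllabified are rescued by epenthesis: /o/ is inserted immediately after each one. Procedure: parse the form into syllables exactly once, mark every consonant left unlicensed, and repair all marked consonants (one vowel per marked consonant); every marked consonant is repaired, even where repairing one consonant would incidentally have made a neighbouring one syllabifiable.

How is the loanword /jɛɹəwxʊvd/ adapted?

Syllabifying with onset maximization leaves /w/, /v/, /d/ stranded (no codas are permitted; onsets are limited to one consonant).
Inserting the epenthetic vowel yields /w/ → /wo/, /v/ → /vo/, /d/ → /do/.

jɛɹəwoxʊvodo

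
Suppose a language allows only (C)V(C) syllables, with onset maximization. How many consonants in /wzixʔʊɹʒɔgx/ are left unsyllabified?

Under (C)V(C), the unsyllabifiable consonants are /w/, /x/ (at most one coda consonant is licensed; onsets are limited to one consonant).

2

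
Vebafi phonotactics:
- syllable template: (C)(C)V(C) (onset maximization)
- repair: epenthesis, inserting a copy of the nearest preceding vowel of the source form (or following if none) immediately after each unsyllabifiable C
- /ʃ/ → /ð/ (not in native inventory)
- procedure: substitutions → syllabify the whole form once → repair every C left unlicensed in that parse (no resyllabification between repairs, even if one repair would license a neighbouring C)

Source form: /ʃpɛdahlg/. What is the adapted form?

ðpɛdahlaga

Substitution: /ʃ/ → /ð/, giving /ðpɛdahlg/.
The consonants /l/, /g/ cannot be parsed into a legal (C)(C)V(C) syllable (at most one coda consonant is licensed; onsets may contain at most 2 consonants).
Epenthesis after each stranded consonant: /l/ → /la/, /g/ → /ga/.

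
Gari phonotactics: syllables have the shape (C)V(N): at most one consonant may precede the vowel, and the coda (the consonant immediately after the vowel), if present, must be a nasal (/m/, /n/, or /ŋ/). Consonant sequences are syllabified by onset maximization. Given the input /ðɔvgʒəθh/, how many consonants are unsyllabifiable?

The consonants /v/, /g/, /θ/, /h/ cannot be parsed into a legal (C)V(N) syllable (only a nasal (/m/, /n/, or /ŋ/) is licensed in coda position; onsets are limited to one consonant).

4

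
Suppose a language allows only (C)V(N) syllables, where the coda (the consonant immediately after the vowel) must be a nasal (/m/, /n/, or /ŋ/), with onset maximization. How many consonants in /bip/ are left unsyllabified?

The consonants /p/ cannot be parsed into a legal (C)V(N) syllable (only a nasal (/m/, /n/, or /ŋ/) is licensed in coda position; onsets are limited to one consonant).

1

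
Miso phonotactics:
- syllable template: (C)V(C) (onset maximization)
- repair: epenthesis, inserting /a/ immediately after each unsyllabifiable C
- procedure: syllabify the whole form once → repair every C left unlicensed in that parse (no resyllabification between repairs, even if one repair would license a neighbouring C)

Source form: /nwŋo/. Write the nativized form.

nawaŋo

The consonants /n/, /w/ cannot be parsed into a legal (C)V(C) syllable (at most one coda consonant is licensed; onsets are limited to one consonant).
Inserting the epenthetic vowel yields /n/ → /na/, /w/ → /wa/.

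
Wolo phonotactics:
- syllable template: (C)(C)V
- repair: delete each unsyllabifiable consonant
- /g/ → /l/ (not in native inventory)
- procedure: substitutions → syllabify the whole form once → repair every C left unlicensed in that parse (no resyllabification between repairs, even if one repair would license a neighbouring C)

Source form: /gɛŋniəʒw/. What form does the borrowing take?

lɛŋniə

Substitution: /g/ → /l/, giving /lɛŋniəʒw/.
Syllabifying with onset maximization leaves /ʒ/, /w/ stranded (no codas are permitted; onsets may contain at most 2 consonants).
Deleting the stranded consonants removes /ʒ/, /w/.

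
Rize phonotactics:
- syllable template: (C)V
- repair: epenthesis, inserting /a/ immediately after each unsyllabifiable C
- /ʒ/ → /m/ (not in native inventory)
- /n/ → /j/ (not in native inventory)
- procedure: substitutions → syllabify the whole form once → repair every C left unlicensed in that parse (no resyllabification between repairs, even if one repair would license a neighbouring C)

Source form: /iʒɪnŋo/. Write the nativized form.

Substitution: /ʒ/ → /m/, /n/ → /j/, giving /imɪjŋo/.
The consonants /j/ cannot be parsed into a legal (C)V syllable (no codas are permitted; onsets are limited to one consonant).
Epenthesis after each stranded consonant: /j/ → /ja/.

imɪjaŋo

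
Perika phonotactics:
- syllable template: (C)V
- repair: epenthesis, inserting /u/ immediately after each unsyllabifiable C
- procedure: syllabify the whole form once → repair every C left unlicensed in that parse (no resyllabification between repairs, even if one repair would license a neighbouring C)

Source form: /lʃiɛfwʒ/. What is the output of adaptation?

luʃiɛfuwuʒu

The consonants /l/, /f/, /w/, /ʒ/ cannot be parsed into a legal (C)V syllable (no codas are permitted; onsets are limited to one consonant).
Inserting the epenthetic vowel yields /l/ → /lu/, /f/ → /fu/, /w/ → /wu/, /ʒ/ → /ʒu/.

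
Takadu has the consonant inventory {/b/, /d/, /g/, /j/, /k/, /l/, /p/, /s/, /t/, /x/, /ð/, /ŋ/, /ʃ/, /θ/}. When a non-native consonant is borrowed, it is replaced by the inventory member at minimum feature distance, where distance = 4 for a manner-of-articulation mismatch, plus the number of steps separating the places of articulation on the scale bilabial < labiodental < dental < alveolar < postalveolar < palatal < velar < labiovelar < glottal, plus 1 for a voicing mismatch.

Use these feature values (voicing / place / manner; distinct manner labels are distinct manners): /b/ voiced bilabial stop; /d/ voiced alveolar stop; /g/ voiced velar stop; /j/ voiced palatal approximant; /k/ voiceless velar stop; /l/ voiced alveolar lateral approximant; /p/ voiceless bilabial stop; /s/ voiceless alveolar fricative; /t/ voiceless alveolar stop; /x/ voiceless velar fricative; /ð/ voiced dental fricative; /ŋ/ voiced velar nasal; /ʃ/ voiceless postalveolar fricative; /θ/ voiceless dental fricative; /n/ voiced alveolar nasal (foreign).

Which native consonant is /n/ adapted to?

ŋ

/ŋ/ is closest: same manner (nasal), place distance 3 (alveolar→velar), same voicing; total 3. Next closest is /d/ at distance 4.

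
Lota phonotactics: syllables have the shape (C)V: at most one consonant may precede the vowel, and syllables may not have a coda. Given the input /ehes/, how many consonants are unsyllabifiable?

1

Syllabifying with onset maximization leaves /s/ stranded (no codas are permitted; onsets are limited to one consonant).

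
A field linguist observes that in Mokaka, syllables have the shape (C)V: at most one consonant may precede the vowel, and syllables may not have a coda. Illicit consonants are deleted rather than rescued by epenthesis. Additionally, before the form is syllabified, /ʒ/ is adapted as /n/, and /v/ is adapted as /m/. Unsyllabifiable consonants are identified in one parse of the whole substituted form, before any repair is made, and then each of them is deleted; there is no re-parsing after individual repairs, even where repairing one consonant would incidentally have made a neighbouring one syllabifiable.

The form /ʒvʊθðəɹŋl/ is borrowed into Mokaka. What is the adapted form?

mʊðə

Substitution: /ʒ/ → /n/, /v/ → /m/, giving /nmʊθðəɹŋl/.
Syllabifying with onset maximization leaves /n/, /θ/, /ɹ/, /ŋ/, /l/ stranded (no codas are permitted; onsets are limited to one consonant).
Deletion applies to /n/, /θ/, /ɹ/, /ŋ/, /l/.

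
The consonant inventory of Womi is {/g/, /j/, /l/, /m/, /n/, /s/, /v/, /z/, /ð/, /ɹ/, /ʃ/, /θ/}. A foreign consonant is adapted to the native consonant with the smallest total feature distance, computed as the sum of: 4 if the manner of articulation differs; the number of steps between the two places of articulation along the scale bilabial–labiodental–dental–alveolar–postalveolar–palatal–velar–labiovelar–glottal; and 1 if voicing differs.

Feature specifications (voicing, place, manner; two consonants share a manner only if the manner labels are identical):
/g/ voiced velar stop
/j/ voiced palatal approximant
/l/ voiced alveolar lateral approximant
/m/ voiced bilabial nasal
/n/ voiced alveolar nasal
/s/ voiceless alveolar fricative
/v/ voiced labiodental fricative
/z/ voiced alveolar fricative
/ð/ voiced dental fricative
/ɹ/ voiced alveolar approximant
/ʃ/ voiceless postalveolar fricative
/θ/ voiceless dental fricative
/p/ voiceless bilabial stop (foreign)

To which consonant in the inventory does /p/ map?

/m/ is closest: manner differs (stop→nasal, +4), place distance 0 (bilabial→bilabial), voicing differs (+1); total 5. Next closest is /v/ at distance 6.

m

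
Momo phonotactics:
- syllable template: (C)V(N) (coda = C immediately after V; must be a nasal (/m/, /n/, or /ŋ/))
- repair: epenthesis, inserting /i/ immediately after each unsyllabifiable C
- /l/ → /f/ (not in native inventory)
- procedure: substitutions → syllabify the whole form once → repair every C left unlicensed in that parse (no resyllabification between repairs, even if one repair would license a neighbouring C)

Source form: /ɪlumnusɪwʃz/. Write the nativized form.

Substitution: /l/ → /f/, giving /ɪfumnusɪwʃz/.
Syllabifying with onset maximization leaves /w/, /ʃ/, /z/ stranded (only a nasal (/m/, /n/, or /ŋ/) is licensed in coda position; onsets are limited to one consonant).
Epenthesis after each stranded consonant: /w/ → /wi/, /ʃ/ → /ʃi/, /z/ → /zi/.

ɪfumnusɪwiʃizi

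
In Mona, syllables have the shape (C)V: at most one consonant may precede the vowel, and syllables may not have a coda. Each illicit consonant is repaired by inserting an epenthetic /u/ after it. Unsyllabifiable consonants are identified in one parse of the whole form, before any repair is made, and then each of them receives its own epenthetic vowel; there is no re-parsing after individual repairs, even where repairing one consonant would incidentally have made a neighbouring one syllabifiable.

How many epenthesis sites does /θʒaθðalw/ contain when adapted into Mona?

The unsyllabifiable consonants are /θ/, /θ/, /l/, /w/; each receives one epenthetic vowel.

4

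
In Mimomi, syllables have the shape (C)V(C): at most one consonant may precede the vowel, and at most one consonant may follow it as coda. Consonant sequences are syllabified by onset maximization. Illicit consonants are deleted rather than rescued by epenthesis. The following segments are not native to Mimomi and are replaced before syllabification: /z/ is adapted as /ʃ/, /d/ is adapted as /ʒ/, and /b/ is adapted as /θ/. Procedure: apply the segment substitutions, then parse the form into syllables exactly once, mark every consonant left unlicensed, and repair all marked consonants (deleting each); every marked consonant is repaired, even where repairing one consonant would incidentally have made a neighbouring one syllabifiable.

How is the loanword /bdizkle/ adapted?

ʒiʃle

Substitution: /b/ → /θ/, /d/ → /ʒ/, /z/ → /ʃ/, giving /θʒiʃkle/.
The consonants /θ/, /k/ cannot be parsed into a legal (C)V(C) syllable (at most one coda consonant is licensed; onsets are limited to one consonant).
Each unlicensed consonant is deleted: /θ/, /k/.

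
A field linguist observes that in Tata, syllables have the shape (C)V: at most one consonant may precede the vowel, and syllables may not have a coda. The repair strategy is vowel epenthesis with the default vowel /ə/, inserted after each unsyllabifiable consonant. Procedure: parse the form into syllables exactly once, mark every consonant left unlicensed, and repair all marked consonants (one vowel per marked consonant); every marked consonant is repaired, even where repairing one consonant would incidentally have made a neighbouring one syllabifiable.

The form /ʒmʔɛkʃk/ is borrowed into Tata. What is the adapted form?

Under (C)V, the unsyllabifiable consonants are /ʒ/, /m/, /k/, /ʃ/, /k/ (no codas are permitted; onsets are limited to one consonant).
Inserting the epenthetic vowel yields /ʒ/ → /ʒə/, /m/ → /mə/, /k/ → /kə/, /ʃ/ → /ʃə/, /k/ → /kə/.

ʒəməʔɛkəʃəkə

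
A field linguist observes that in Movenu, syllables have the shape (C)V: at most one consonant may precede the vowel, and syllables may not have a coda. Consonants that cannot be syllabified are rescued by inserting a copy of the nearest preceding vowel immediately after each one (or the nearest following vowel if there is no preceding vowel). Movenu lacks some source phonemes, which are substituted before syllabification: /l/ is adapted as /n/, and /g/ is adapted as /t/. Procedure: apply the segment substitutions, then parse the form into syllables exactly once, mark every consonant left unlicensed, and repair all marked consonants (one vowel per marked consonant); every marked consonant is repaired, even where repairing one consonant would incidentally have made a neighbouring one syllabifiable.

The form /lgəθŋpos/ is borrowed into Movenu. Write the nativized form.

Substitution: /l/ → /n/, /g/ → /t/, giving /ntəθŋpos/.
The consonants /n/, /θ/, /ŋ/, /s/ cannot be parsed into a legal (C)V syllable (no codas are permitted; onsets are limited to one consonant).
Each unlicensed consonant becomes the onset of a new syllable: /n/ → /nə/, /θ/ → /θə/, /ŋ/ → /ŋə/, /s/ → /so/.

nətəθəŋəposo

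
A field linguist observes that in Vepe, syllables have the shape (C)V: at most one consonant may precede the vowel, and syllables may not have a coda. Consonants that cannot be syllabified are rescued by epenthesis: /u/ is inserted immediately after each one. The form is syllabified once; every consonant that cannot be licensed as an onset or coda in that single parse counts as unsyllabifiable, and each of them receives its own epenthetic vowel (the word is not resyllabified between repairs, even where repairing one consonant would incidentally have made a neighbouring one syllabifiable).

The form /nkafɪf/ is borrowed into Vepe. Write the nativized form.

nukafɪfu

The consonants /n/, /f/ cannot be parsed into a legal (C)V syllable (no codas are permitted; onsets are limited to one consonant).
Epenthesis after each stranded consonant: /n/ → /nu/, /f/ → /fu/.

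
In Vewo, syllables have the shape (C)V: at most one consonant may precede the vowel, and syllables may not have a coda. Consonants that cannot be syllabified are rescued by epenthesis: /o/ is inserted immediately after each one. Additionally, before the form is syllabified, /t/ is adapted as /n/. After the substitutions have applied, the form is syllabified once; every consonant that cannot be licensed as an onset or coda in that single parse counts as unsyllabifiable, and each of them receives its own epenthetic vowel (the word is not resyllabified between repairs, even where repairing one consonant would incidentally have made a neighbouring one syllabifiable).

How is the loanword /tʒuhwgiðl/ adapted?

Substitution: /t/ → /n/, giving /nʒuhwgiðl/.
Under (C)V, the unsyllabifiable consonants are /n/, /h/, /w/, /ð/, /l/ (no codas are permitted; onsets are limited to one consonant).
Epenthesis after each stranded consonant: /n/ → /no/, /h/ → /ho/, /w/ → /wo/, /ð/ → /ðo/, /l/ → /lo/.

noʒuhowogiðolo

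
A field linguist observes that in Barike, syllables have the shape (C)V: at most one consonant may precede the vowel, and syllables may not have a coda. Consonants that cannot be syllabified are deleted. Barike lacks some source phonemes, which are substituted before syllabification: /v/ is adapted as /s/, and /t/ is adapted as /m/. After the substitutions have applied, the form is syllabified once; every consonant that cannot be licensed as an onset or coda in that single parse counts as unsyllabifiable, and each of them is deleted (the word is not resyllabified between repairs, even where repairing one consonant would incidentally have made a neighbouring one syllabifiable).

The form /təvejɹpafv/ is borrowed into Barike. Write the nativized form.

məsepa

Substitution: /t/ → /m/, /v/ → /s/, giving /məsejɹpafs/.
Syllabifying with onset maximization leaves /j/, /ɹ/, /f/, /s/ stranded (no codas are permitted; onsets are limited to one consonant).
Deletion applies to /j/, /ɹ/, /f/, /s/.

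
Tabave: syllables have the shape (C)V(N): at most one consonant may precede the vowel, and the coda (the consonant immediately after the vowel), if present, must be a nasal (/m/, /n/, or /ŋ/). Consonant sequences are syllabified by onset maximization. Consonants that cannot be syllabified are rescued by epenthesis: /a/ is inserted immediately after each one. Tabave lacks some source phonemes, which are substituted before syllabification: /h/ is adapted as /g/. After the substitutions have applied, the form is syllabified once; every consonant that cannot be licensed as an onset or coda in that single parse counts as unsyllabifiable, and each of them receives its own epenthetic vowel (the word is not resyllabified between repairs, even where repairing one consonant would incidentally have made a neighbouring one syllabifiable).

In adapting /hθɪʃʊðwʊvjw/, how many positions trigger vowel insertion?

After substitution the input is /gθɪʃʊðwʊvjw/.
The unsyllabifiable consonants are /g/, /ð/, /v/, /j/, /w/; each receives one epenthetic vowel.

5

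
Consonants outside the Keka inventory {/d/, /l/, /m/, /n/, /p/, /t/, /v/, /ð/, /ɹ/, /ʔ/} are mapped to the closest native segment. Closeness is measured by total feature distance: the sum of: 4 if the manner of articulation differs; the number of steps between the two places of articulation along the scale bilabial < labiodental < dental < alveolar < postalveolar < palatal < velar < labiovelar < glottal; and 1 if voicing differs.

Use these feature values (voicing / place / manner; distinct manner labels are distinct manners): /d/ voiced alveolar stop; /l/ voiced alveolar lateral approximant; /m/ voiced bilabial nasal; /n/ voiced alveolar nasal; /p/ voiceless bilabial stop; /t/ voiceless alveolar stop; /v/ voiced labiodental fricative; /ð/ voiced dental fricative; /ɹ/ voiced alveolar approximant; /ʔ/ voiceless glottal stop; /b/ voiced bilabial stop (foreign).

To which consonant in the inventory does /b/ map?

p

/p/ is closest: same manner (stop), place distance 0 (bilabial→bilabial), voicing differs (+1); total 1. Next closest is /d/ at distance 3.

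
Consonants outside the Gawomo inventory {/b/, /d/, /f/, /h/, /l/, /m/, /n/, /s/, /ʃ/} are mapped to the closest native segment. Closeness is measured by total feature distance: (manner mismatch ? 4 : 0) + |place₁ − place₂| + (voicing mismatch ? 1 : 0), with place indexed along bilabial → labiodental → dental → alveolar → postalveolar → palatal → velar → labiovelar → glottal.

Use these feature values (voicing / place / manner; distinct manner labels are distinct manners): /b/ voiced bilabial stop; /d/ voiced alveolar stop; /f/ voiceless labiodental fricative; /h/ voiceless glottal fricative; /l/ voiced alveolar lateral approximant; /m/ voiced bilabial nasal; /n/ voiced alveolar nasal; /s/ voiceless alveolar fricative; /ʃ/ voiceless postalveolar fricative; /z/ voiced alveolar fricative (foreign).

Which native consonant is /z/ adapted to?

/s/ is closest: same manner (fricative), place distance 0 (alveolar→alveolar), voicing differs (+1); total 1. Next closest is /ʃ/ at distance 2.

s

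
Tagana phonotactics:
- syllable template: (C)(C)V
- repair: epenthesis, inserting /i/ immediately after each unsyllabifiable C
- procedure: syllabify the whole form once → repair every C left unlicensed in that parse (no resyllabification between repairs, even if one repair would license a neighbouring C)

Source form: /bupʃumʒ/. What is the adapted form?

bupʃumiʒi

Under (C)(C)V, the unsyllabifiable consonants are /m/, /ʒ/ (no codas are permitted; onsets may contain at most 2 consonants).
Inserting the epenthetic vowel yields /m/ → /mi/, /ʒ/ → /ʒi/.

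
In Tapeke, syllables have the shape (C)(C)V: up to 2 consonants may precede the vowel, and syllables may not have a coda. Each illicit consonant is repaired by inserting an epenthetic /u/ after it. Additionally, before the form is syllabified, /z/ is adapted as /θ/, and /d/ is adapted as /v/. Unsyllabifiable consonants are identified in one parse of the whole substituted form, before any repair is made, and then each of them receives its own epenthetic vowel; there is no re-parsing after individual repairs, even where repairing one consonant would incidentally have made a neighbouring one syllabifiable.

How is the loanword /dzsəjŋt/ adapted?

Substitution: /d/ → /v/, /z/ → /θ/, giving /vθsəjŋt/.
The consonants /v/, /j/, /ŋ/, /t/ cannot be parsed into a legal (C)(C)V syllable (no codas are permitted; onsets may contain at most 2 consonants).
Each unlicensed consonant becomes the onset of a new syllable: /v/ → /vu/, /j/ → /ju/, /ŋ/ → /ŋu/, /t/ → /tu/.

vuθsəjuŋutu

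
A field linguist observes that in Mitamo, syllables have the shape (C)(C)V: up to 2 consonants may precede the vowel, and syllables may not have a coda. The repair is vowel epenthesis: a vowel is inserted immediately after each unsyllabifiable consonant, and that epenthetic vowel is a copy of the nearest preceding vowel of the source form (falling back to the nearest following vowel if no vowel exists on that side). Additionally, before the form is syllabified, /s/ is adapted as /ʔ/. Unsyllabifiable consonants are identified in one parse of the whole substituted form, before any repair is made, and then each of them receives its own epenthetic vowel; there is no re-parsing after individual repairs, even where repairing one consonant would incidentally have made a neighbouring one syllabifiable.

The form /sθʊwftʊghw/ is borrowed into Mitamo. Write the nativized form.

ʔθʊwʊftʊgʊhʊwʊ

Substitution: /s/ → /ʔ/, giving /ʔθʊwftʊghw/.
Under (C)(C)V, the unsyllabifiable consonants are /w/, /g/, /h/, /w/ (no codas are permitted; onsets may contain at most 2 consonants).
Each unlicensed consonant becomes the onset of a new syllable: /w/ → /wʊ/, /g/ → /gʊ/, /h/ → /hʊ/, /w/ → /wʊ/.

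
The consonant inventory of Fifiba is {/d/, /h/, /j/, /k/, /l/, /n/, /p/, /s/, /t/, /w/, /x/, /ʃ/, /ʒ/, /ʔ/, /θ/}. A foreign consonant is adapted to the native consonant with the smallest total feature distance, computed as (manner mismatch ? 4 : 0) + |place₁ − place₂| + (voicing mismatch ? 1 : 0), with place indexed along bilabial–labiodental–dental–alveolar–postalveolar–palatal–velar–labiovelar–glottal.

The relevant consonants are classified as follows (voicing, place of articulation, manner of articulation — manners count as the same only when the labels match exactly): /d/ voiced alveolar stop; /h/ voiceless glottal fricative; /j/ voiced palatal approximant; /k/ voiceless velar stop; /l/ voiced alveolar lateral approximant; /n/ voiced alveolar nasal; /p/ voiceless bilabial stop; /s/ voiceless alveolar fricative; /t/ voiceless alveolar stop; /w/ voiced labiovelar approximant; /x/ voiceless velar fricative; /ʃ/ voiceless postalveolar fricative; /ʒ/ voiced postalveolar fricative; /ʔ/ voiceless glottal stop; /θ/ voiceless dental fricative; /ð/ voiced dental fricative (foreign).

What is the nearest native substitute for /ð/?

/θ/ is closest: same manner (fricative), place distance 0 (dental→dental), voicing differs (+1); total 1. Next closest is /s/ at distance 2.

θ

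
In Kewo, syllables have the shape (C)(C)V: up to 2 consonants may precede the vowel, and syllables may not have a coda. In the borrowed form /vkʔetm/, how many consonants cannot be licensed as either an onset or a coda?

Under (C)(C)V, the unsyllabifiable consonants are /v/, /t/, /m/ (no codas are permitted; onsets may contain at most 2 consonants).

3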